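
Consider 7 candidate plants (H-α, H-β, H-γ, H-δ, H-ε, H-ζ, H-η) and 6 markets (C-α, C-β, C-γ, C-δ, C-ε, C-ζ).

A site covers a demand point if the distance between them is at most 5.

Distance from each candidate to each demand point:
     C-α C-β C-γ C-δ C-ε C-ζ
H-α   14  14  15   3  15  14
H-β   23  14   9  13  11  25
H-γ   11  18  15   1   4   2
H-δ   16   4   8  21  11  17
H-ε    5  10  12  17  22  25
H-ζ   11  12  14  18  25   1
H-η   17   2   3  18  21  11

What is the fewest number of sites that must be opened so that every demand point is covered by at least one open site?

3

Coverage sets (demand points within 5 of each site):
  H-α: {C-δ}
  H-β: {}
  H-γ: {C-δ, C-ε, C-ζ}
  H-δ: {C-β}
  H-ε: {C-α}
  H-ζ: {C-ζ}
  H-η: {C-β, C-γ}
No 2 sites suffice: every size-2 union leaves at least one demand point uncovered.
But {H-γ, H-ε, H-η} covers everything, so the minimum is 3.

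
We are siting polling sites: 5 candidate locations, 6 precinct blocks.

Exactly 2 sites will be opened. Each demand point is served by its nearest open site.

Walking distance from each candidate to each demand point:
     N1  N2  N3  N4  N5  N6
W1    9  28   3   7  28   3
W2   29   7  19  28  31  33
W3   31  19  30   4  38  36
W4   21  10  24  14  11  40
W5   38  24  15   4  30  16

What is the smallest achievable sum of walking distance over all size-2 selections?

43

Open {W1, W4}.
  N1→W1 9, N2→W4 10, N3→W1 3, N4→W1 7, N5→W4 11, N6→W1 3  ⇒ total 43.
Compare {W1, W2}: total 57.
Compare {W1, W3}: total 66.
No size-2 selection does better; minimum is 43.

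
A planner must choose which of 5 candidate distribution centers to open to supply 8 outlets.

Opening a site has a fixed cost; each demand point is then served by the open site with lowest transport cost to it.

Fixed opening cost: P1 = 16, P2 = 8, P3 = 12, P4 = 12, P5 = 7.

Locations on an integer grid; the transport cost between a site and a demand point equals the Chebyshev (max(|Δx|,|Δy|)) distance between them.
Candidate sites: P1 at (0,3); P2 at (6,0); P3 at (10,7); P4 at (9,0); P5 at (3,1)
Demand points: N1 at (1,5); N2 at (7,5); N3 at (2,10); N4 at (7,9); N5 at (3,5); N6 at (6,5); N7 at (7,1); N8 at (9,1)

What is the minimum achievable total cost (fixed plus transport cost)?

50

Open {P5}: assign each demand point to its cheapest open site.
  N1→P5 4, N2→P5 4, N3→P5 9, N4→P5 8, N5→P5 4, N6→P5 4, N7→P5 4, N8→P5 6
  transport cost 43, fixed 7 → total 50.
Compare {P2}: transport cost 43 + fixed 8 = 51.
Compare {P2, P3}: transport cost 32 + fixed 20 = 52.
Compare {P2, P5}: transport cost 37 + fixed 15 = 52.
All other subsets cost ≥ 51. Minimum total cost: 50.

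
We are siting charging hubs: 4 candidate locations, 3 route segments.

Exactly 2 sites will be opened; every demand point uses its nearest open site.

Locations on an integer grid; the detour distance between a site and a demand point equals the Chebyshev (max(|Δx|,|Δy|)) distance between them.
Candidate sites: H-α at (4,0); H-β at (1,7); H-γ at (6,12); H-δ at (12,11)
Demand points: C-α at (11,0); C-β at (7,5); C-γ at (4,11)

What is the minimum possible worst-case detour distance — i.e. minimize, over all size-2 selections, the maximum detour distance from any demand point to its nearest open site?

Open {H-α, H-β}.
  Farthest demand point is C-α at detour distance 7 (to H-α); all others are ≤ 7.
With {H-α, H-γ} the worst case is 7.
With {H-α, H-δ} the worst case is 8.
No size-2 selection achieves below 7.

7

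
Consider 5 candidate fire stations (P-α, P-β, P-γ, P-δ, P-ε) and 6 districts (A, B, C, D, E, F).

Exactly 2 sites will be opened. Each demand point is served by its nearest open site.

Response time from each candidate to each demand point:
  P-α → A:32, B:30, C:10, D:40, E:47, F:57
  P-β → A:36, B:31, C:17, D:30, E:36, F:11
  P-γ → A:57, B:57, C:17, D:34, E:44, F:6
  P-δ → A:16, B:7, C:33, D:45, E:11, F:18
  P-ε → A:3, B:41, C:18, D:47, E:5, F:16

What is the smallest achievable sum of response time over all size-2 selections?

91

Open {P-γ, P-δ}.
  A→P-δ 16, B→P-δ 7, C→P-γ 17, D→P-γ 34, E→P-δ 11, F→P-γ 6  ⇒ total 91.
Compare {P-β, P-δ}: total 92.
Compare {P-δ, P-ε}: total 94.
No size-2 selection does better; minimum is 91.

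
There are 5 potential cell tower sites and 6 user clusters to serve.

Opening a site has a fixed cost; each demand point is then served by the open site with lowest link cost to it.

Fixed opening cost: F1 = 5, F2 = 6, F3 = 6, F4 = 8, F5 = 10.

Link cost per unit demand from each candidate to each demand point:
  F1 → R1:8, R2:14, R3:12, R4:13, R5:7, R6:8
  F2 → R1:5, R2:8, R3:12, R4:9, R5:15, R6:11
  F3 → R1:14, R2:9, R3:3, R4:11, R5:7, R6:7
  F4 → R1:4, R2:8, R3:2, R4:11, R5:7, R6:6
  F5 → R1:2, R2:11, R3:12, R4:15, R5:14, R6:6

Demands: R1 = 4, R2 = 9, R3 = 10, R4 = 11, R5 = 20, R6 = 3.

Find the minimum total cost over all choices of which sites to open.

379

Open {F2, F4}: assign each demand point to its cheapest open site.
  R1→F4 4×4=16, R2→F2 9×8=72, R3→F4 10×2=20, R4→F2 11×9=99, R5→F4 20×7=140, R6→F4 3×6=18
  link cost 365, fixed 14 → total 379.
Compare {F2, F4, F5}: link cost 357 + fixed 24 = 381.
Compare {F1, F2, F4}: link cost 365 + fixed 19 = 384.
Compare {F2, F3, F4}: link cost 365 + fixed 20 = 385.
All other subsets cost ≥ 381. Minimum total cost: 379.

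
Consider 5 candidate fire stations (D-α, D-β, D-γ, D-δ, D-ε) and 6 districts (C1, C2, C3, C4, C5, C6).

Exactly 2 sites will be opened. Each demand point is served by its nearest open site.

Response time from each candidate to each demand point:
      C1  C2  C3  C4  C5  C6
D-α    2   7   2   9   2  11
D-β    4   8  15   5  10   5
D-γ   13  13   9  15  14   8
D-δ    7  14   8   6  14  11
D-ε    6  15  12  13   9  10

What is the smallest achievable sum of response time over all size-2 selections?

Open {D-α, D-β}.
  C1→D-α 2, C2→D-α 7, C3→D-α 2, C4→D-β 5, C5→D-α 2, C6→D-β 5  ⇒ total 23.
Compare {D-α, D-γ}: total 30.
Compare {D-α, D-δ}: total 30.
No size-2 selection does better; minimum is 23.

23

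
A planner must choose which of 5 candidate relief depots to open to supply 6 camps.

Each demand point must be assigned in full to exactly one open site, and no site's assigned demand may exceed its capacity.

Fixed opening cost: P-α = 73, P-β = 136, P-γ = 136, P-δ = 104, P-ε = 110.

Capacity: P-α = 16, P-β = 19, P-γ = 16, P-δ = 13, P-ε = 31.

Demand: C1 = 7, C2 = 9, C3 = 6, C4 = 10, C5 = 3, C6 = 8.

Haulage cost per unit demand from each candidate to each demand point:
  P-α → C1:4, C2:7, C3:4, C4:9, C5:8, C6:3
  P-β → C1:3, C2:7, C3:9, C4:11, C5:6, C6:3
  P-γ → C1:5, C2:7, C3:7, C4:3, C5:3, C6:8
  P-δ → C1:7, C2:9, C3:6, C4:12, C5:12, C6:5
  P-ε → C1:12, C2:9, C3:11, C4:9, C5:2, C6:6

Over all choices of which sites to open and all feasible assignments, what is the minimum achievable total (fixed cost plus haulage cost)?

Open {P-α, P-ε}; cheapest assignment that respects the capacities:
  P-α (cap 16, load 13): C1, C3 — cost 7×4 + 6×4 = 52
  P-ε (cap 31, load 30): C2, C4, C5, C6 — cost 9×9 + 10×9 + 3×2 + 8×6 = 225
  Shipping 277, fixed 183 → total 460.
  Any other capacity-feasible assignment to {P-α, P-ε} ships for at least 277.
Compare {P-α, P-β, P-γ}: its best feasible assignment gives total 516.
Compare {P-δ, P-ε}: its best feasible assignment gives total 524.
Every other set of open sites that can feasibly serve all demand totals ≥ 516 even under its best assignment. Minimum: 460.

460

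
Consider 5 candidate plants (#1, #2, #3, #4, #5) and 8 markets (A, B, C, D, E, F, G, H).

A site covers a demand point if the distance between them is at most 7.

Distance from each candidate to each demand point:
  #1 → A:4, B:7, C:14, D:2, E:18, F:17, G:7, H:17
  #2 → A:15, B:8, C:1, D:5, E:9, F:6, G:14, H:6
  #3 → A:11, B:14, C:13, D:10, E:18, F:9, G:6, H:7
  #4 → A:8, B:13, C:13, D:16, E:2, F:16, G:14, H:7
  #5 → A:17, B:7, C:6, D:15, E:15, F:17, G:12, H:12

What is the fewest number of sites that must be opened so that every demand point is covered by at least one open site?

3

Coverage sets (demand points within 7 of each site):
  #1: {A, B, D, G}
  #2: {C, D, F, H}
  #3: {G, H}
  #4: {E, H}
  #5: {B, C}
No 2 sites suffice: every size-2 union leaves at least one demand point uncovered.
But {#1, #2, #4} covers everything, so the minimum is 3.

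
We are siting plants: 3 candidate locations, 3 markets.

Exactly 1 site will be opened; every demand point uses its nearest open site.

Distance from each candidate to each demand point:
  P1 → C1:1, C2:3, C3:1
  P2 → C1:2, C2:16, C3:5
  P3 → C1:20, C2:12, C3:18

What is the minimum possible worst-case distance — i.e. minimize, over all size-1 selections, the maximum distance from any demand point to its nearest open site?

Open {P1}.
  Farthest demand point is C2 at distance 3 (to P1); all others are ≤ 3.
With {P2} the worst case is 16.
With {P3} the worst case is 20.
No size-1 selection achieves below 3.

3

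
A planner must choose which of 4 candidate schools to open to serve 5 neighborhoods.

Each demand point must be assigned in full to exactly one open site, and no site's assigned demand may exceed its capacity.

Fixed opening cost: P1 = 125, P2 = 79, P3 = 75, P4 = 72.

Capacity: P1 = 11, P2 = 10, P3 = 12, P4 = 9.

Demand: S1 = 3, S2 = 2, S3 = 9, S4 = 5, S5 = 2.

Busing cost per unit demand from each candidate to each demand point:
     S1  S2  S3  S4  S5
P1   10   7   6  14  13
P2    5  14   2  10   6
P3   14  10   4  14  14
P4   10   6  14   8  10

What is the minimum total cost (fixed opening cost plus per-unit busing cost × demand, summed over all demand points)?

Open {P2, P3}; cheapest assignment that respects the capacities:
  P2 (cap 10, load 10): S1, S4, S5 — cost 3×5 + 5×10 + 2×6 = 77
  P3 (cap 12, load 11): S2, S3 — cost 2×10 + 9×4 = 56
  Shipping 133, fixed 154 → total 287.
  Any other capacity-feasible assignment to {P2, P3} ships for at least 133.
Compare {P3, P4}: its best feasible assignment gives total 297.
Compare {P2, P3, P4}: its best feasible assignment gives total 341.
Every other set of open sites that can feasibly serve all demand totals ≥ 297 even under its best assignment. Minimum: 287.

287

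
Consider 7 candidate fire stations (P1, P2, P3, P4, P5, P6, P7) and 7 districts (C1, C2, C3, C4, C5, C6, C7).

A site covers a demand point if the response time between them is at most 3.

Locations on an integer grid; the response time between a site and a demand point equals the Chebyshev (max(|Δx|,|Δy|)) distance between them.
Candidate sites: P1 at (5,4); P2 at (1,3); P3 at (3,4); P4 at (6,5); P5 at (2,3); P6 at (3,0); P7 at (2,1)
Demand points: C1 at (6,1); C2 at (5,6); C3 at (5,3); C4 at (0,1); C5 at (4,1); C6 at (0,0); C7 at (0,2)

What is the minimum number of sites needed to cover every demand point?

2

Coverage sets (demand points within 3 of each site):
  P1: {C1, C2, C3, C5}
  P2: {C4, C5, C6, C7}
  P3: {C1, C2, C3, C4, C5, C7}
  P4: {C2, C3}
  P5: {C2, C3, C4, C5, C6, C7}
  P6: {C1, C3, C4, C5, C6, C7}
  P7: {C3, C4, C5, C6, C7}
No single site covers all 7 demand points.
But {P1, P2} covers everything, so the minimum is 2.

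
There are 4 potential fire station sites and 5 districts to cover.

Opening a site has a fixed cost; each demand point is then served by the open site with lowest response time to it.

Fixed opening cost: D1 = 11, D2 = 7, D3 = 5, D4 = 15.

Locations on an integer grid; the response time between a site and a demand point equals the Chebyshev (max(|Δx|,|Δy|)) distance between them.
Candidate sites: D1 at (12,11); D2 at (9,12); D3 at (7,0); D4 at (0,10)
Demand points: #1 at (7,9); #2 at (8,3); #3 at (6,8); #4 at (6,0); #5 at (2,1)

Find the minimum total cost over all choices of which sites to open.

Open {D2, D3}: assign each demand point to its cheapest open site.
  #1→D2 3, #2→D3 3, #3→D2 4, #4→D3 1, #5→D3 5
  response time 16, fixed 12 → total 28.
Compare {D3}: response time 26 + fixed 5 = 31.
Compare {D1, D3}: response time 20 + fixed 16 = 36.
Compare {D1, D2, D3}: response time 16 + fixed 23 = 39.
All other subsets cost ≥ 31. Minimum total cost: 28.

28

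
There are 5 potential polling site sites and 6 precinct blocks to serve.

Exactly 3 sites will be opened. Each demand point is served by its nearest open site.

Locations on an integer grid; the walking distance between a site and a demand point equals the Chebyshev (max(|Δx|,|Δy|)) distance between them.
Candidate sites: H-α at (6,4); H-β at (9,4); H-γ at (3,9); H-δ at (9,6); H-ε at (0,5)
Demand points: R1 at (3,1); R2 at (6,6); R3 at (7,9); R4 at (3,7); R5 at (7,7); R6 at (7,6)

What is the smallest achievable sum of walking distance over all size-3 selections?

14

Open {H-α, H-γ, H-δ}.
  R1→H-α 3, R2→H-α 2, R3→H-δ 3, R4→H-γ 2, R5→H-δ 2, R6→H-α 2  ⇒ total 14.
Compare {H-α, H-β, H-δ}: total 15.
Compare {H-α, H-δ, H-ε}: total 15.
No size-3 selection does better; minimum is 14.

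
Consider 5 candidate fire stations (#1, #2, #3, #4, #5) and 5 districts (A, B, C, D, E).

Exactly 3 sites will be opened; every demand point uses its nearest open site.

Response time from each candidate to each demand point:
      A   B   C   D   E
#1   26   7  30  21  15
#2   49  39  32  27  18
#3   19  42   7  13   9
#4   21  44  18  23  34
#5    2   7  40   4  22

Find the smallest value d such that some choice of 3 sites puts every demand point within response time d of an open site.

Open {#1, #3, #5}.
  Farthest demand point is E at response time 9 (to #3); all others are ≤ 9.
With {#2, #3, #5} the worst case is 9.
With {#3, #4, #5} the worst case is 9.
No size-3 selection achieves below 9.

9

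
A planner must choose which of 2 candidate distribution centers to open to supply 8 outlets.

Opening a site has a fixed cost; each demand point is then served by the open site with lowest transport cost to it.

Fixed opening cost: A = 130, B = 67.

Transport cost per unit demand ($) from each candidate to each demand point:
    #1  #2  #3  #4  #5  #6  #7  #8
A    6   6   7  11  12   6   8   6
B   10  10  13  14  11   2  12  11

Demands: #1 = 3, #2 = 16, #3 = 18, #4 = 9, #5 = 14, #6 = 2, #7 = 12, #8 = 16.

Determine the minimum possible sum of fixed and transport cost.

Open {A}: assign each demand point to its cheapest open site.
  #1→A 3×6=18, #2→A 16×6=96, #3→A 18×7=126, #4→A 9×11=99, #5→A 14×12=168, #6→A 2×6=12, #7→A 12×8=96, #8→A 16×6=96
  transport cost 711, fixed 130 → total 841.
Compare {A, B}: transport cost 689 + fixed 197 = 886.
Compare {B}: transport cost 1028 + fixed 67 = 1095.

841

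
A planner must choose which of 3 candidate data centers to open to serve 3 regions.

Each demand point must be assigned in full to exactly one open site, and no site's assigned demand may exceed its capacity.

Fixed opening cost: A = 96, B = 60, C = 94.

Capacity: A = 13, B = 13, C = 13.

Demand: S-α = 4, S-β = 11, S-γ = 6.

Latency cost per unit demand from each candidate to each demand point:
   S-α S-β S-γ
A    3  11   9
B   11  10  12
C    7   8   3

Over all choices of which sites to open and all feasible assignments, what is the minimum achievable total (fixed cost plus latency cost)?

310

Open {B, C}; cheapest assignment that respects the capacities:
  B (cap 13, load 11): S-β — cost 11×10 = 110
  C (cap 13, load 10): S-α, S-γ — cost 4×7 + 6×3 = 46
  Shipping 156, fixed 154 → total 310.
  Any other capacity-feasible assignment to {B, C} ships for at least 156.
Compare {A, B}: its best feasible assignment gives total 332.
Compare {A, C}: its best feasible assignment gives total 344.
Every other set of open sites that can feasibly serve all demand totals ≥ 332 even under its best assignment. Minimum: 310.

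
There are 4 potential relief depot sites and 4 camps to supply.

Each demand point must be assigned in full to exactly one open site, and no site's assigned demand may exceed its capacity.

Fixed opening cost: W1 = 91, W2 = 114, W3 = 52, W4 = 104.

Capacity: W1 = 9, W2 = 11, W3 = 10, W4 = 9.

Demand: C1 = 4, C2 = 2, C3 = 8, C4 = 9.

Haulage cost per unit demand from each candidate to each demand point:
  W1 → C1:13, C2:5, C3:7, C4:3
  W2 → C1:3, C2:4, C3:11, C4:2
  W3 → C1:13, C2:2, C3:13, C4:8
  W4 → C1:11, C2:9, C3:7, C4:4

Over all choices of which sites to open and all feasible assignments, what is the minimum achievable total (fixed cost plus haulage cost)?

386

Open {W1, W3, W4}; cheapest assignment that respects the capacities:
  W1 (cap 9, load 9): C4 — cost 9×3 = 27
  W3 (cap 10, load 6): C1, C2 — cost 4×13 + 2×2 = 56
  W4 (cap 9, load 8): C3 — cost 8×7 = 56
  Shipping 139, fixed 247 → total 386.
  Any other capacity-feasible assignment to {W1, W3, W4} ships for at least 139.
Compare {W1, W2, W3}: its best feasible assignment gives total 387.
Compare {W2, W3, W4}: its best feasible assignment gives total 400.
Every other set of open sites that can feasibly serve all demand totals ≥ 387 even under its best assignment. Minimum: 386.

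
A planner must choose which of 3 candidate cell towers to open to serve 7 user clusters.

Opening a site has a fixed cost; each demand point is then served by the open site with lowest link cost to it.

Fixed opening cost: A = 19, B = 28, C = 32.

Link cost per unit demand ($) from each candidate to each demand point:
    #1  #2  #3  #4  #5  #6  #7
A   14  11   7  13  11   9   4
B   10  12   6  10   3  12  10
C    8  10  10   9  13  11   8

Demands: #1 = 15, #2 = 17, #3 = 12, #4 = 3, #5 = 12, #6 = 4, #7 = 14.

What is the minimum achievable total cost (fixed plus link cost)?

596

Open {A, B, C}: assign each demand point to its cheapest open site.
  #1→C 15×8=120, #2→C 17×10=170, #3→B 12×6=72, #4→C 3×9=27, #5→B 12×3=36, #6→A 4×9=36, #7→A 14×4=56
  link cost 517, fixed 79 → total 596.
Compare {A, B}: link cost 567 + fixed 47 = 614.
Compare {B, C}: link cost 581 + fixed 60 = 641.
Compare {A, C}: link cost 625 + fixed 51 = 676.
All other subsets cost ≥ 614. Minimum total cost: 596.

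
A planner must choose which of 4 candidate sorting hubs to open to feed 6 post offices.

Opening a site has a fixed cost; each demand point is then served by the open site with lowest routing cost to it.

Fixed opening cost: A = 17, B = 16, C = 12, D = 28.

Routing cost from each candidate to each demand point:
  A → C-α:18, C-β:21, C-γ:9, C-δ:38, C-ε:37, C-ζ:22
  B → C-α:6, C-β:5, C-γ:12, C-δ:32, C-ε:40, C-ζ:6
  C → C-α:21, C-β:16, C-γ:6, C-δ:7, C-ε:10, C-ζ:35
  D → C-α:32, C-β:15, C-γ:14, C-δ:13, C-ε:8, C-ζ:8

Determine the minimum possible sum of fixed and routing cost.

68

Open {B, C}: assign each demand point to its cheapest open site.
  C-α→B 6, C-β→B 5, C-γ→C 6, C-δ→C 7, C-ε→C 10, C-ζ→B 6
  routing cost 40, fixed 28 → total 68.
Compare {A, B, C}: routing cost 40 + fixed 45 = 85.
Compare {B, D}: routing cost 50 + fixed 44 = 94.
Compare {B, C, D}: routing cost 38 + fixed 56 = 94.
All other subsets cost ≥ 85. Minimum total cost: 68.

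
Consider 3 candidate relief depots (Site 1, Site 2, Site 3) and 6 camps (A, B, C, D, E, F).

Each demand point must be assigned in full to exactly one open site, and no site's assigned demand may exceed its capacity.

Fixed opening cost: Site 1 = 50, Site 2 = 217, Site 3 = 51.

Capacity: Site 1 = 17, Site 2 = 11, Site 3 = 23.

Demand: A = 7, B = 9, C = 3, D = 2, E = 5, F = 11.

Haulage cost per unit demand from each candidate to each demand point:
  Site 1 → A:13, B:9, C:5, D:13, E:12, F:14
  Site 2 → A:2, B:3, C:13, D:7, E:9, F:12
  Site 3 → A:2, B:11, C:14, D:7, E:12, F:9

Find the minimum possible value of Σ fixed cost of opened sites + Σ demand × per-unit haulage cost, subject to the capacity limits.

Open {Site 1, Site 3}; cheapest assignment that respects the capacities:
  Site 1 (cap 17, load 17): B, C, E — cost 9×9 + 3×5 + 5×12 = 156
  Site 3 (cap 23, load 20): A, D, F — cost 7×2 + 2×7 + 11×9 = 127
  Shipping 283, fixed 101 → total 384.
  Any other capacity-feasible assignment to {Site 1, Site 3} ships for at least 283.
Compare {Site 1, Site 2, Site 3}: its best feasible assignment gives total 547.
Every other set of open sites that can feasibly serve all demand totals ≥ 547 even under its best assignment. Minimum: 384.

384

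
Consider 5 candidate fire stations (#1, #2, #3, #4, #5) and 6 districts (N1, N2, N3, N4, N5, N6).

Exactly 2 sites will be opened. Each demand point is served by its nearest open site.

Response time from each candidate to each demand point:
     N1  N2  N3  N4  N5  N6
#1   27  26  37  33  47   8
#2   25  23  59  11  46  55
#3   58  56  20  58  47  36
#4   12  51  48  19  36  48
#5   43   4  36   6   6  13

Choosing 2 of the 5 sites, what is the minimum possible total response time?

Open {#4, #5}.
  N1→#4 12, N2→#5 4, N3→#5 36, N4→#5 6, N5→#5 6, N6→#5 13  ⇒ total 77.
Compare {#1, #5}: total 87.
Compare {#2, #5}: total 90.
No size-2 selection does better; minimum is 77.

77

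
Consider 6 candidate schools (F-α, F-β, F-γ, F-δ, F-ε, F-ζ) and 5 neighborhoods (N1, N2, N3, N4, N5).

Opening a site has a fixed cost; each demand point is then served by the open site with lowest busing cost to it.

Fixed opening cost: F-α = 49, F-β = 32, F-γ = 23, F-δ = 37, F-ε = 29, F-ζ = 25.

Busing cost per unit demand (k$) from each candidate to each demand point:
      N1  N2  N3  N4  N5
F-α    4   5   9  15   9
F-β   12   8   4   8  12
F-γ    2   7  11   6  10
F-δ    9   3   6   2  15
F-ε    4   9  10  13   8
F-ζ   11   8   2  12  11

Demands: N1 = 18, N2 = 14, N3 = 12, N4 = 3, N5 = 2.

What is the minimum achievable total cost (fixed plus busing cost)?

213

Open {F-γ, F-δ, F-ζ}: assign each demand point to its cheapest open site.
  N1→F-γ 18×2=36, N2→F-δ 14×3=42, N3→F-ζ 12×2=24, N4→F-δ 3×2=6, N5→F-γ 2×10=20
  busing cost 128, fixed 85 → total 213.
Compare {F-γ, F-δ}: busing cost 176 + fixed 60 = 236.
Compare {F-γ, F-δ, F-ε, F-ζ}: busing cost 124 + fixed 114 = 238.
Compare {F-γ, F-ζ}: busing cost 196 + fixed 48 = 244.
All other subsets cost ≥ 236. Minimum total cost: 213.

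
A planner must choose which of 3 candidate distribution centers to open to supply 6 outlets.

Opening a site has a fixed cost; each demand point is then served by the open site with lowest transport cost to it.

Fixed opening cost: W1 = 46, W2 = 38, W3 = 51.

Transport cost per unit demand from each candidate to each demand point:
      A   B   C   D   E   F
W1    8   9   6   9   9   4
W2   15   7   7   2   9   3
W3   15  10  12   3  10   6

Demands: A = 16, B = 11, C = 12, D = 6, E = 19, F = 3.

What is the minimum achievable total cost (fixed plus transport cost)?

Open {W1, W2}: assign each demand point to its cheapest open site.
  A→W1 16×8=128, B→W2 11×7=77, C→W1 12×6=72, D→W2 6×2=12, E→W1 19×9=171, F→W2 3×3=9
  transport cost 469, fixed 84 → total 553.
Compare {W1}: transport cost 536 + fixed 46 = 582.
Compare {W1, W3}: transport cost 500 + fixed 97 = 597.
Compare {W1, W2, W3}: transport cost 469 + fixed 135 = 604.
All other subsets cost ≥ 582. Minimum total cost: 553.

553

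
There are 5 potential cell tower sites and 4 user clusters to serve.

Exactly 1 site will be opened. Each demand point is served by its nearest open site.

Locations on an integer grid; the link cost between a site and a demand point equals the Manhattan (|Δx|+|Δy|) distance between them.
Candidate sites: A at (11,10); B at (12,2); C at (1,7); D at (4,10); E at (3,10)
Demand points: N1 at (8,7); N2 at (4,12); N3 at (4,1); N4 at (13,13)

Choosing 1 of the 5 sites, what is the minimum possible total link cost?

30

Open {D}.
  N1→D 7, N2→D 2, N3→D 9, N4→D 12  ⇒ total 30.
Compare {E}: total 34.
Compare {A}: total 36.
No size-1 selection does better; minimum is 30.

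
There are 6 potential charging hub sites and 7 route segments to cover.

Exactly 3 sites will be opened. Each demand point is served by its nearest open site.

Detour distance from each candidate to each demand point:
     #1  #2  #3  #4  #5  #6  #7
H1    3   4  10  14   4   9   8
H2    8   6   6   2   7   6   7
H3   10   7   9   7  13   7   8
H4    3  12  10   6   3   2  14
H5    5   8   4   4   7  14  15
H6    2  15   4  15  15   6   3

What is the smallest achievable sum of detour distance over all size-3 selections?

22

Open {H2, H4, H6}.
  #1→H6 2, #2→H2 6, #3→H6 4, #4→H2 2, #5→H4 3, #6→H4 2, #7→H6 3  ⇒ total 22.
Compare {H1, H4, H6}: total 24.
Compare {H1, H2, H6}: total 25.
No size-3 selection does better; minimum is 22.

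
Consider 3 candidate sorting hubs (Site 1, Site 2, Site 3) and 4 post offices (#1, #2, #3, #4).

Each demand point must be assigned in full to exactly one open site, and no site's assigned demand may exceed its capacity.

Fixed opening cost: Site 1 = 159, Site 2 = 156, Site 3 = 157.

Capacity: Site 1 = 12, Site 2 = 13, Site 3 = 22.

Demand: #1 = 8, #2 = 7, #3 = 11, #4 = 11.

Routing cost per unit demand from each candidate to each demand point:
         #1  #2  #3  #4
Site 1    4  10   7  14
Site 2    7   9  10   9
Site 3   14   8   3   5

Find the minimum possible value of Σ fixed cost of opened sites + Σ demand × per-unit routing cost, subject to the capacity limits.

Open {Site 1, Site 2, Site 3}; cheapest assignment that respects the capacities:
  Site 1 (cap 12, load 8): #1 — cost 8×4 = 32
  Site 2 (cap 13, load 7): #2 — cost 7×9 = 63
  Site 3 (cap 22, load 22): #3, #4 — cost 11×3 + 11×5 = 88
  Shipping 183, fixed 472 → total 655.
  Any other capacity-feasible assignment to {Site 1, Site 2, Site 3} ships for at least 183.
Total demand is 37 and no other set of sites has combined capacity ≥ 37, so {Site 1, Site 2, Site 3} is the only feasible choice of open sites. Minimum: 655.

655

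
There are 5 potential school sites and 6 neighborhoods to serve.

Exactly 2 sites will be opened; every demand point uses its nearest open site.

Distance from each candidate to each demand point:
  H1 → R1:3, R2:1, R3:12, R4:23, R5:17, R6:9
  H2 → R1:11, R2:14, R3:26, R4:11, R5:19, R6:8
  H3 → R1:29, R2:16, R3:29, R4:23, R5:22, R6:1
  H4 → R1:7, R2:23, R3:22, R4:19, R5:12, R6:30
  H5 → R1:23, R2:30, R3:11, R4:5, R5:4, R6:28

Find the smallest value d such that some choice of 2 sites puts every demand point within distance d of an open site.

11

Open {H1, H5}.
  Farthest demand point is R3 at distance 11 (to H5); all others are ≤ 11.
With {H2, H5} the worst case is 14.
With {H1, H2} the worst case is 17.
No size-2 selection achieves below 11.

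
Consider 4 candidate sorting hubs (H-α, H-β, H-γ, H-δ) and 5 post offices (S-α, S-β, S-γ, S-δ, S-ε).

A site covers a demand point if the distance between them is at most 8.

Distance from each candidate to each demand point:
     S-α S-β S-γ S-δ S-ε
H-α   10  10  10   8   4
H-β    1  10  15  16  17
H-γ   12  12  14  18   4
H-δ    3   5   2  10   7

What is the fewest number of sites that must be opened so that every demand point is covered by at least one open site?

Coverage sets (demand points within 8 of each site):
  H-α: {S-δ, S-ε}
  H-β: {S-α}
  H-γ: {S-ε}
  H-δ: {S-α, S-β, S-γ, S-ε}
No single site covers all 5 demand points.
But {H-α, H-δ} covers everything, so the minimum is 2.

2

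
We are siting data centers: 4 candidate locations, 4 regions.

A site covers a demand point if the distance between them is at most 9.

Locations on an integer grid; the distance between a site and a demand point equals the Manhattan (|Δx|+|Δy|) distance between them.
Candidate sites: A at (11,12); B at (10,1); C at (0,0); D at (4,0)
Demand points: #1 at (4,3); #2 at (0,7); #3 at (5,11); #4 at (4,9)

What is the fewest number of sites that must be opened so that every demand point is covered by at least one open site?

Coverage sets (demand points within 9 of each site):
  A: {#3}
  B: {#1}
  C: {#1, #2}
  D: {#1, #4}
No 2 sites suffice: every size-2 union leaves at least one demand point uncovered.
But {A, C, D} covers everything, so the minimum is 3.

3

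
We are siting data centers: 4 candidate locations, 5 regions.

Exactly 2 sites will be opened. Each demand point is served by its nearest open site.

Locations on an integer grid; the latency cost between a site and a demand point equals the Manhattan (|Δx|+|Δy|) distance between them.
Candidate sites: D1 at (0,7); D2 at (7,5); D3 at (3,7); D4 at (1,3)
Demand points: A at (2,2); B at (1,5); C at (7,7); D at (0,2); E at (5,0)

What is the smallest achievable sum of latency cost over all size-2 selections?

15

Open {D2, D4}.
  A→D4 2, B→D4 2, C→D2 2, D→D4 2, E→D2 7  ⇒ total 15.
Compare {D3, D4}: total 17.
Compare {D1, D4}: total 20.
No size-2 selection does better; minimum is 15.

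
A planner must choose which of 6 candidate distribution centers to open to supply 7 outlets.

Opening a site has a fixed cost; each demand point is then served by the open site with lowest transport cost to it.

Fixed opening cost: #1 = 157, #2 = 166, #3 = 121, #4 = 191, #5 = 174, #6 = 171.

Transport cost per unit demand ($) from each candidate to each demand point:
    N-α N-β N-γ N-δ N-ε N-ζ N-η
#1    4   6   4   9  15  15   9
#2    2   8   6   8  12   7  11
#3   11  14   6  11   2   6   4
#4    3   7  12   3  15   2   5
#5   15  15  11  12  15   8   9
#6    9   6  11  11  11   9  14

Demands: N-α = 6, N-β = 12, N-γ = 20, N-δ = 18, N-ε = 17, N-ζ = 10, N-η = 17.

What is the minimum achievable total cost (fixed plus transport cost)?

710

Open {#3, #4}: assign each demand point to its cheapest open site.
  N-α→#4 6×3=18, N-β→#4 12×7=84, N-γ→#3 20×6=120, N-δ→#4 18×3=54, N-ε→#3 17×2=34, N-ζ→#4 10×2=20, N-η→#3 17×4=68
  transport cost 398, fixed 312 → total 710.
Compare {#1, #3}: transport cost 500 + fixed 278 = 778.
Compare {#1, #3, #4}: transport cost 346 + fixed 469 = 815.
Compare {#2, #3}: transport cost 534 + fixed 287 = 821.
All other subsets cost ≥ 778. Minimum total cost: 710.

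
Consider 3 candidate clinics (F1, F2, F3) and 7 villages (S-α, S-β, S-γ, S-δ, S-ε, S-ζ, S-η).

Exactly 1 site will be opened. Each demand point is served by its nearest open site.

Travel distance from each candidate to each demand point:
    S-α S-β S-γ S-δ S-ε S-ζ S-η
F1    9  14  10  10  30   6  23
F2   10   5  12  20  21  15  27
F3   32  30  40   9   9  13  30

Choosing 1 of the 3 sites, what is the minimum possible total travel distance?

Open {F1}.
  S-α→F1 9, S-β→F1 14, S-γ→F1 10, S-δ→F1 10, S-ε→F1 30, S-ζ→F1 6, S-η→F1 23  ⇒ total 102.
Compare {F2}: total 110.
Compare {F3}: total 163.

102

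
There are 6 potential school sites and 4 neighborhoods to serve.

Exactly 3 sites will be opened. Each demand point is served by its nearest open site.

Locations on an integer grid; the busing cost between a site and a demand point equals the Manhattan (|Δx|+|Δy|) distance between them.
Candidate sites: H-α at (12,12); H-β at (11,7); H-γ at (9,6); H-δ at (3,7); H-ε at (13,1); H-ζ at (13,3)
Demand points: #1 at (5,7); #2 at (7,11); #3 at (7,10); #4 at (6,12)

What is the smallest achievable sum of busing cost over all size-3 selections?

20

Open {H-α, H-γ, H-δ}.
  #1→H-δ 2, #2→H-α 6, #3→H-γ 6, #4→H-α 6  ⇒ total 20.
Compare {H-α, H-β, H-δ}: total 21.
Compare {H-α, H-δ, H-ε}: total 21.
No size-3 selection does better; minimum is 20.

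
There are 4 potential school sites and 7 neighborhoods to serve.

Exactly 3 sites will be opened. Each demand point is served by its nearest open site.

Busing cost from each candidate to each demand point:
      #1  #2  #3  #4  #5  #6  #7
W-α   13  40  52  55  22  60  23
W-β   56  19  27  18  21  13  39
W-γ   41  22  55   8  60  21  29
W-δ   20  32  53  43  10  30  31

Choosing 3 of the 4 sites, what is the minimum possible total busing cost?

Open {W-α, W-β, W-δ}.
  #1→W-α 13, #2→W-β 19, #3→W-β 27, #4→W-β 18, #5→W-δ 10, #6→W-β 13, #7→W-α 23  ⇒ total 123.
Compare {W-α, W-β, W-γ}: total 124.
Compare {W-β, W-γ, W-δ}: total 126.
No size-3 selection does better; minimum is 123.

123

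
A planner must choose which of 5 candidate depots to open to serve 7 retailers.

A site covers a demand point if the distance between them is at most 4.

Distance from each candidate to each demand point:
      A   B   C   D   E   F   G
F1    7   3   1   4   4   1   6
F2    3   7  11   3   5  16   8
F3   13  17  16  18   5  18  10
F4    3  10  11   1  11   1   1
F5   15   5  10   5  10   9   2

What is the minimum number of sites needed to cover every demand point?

Coverage sets (demand points within 4 of each site):
  F1: {B, C, D, E, F}
  F2: {A, D}
  F3: {}
  F4: {A, D, F, G}
  F5: {G}
No single site covers all 7 demand points.
But {F1, F4} covers everything, so the minimum is 2.

2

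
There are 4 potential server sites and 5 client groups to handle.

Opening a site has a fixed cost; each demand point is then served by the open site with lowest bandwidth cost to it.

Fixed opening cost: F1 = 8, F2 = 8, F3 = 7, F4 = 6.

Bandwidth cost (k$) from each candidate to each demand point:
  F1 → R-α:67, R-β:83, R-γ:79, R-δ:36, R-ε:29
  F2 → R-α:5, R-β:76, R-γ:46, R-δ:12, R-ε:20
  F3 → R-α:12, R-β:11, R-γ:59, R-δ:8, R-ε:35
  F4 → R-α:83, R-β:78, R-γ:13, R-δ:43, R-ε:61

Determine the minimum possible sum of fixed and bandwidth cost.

Open {F2, F3, F4}: assign each demand point to its cheapest open site.
  R-α→F2 5, R-β→F3 11, R-γ→F4 13, R-δ→F3 8, R-ε→F2 20
  bandwidth cost 57, fixed 21 → total 78.
Compare {F1, F2, F3, F4}: bandwidth cost 57 + fixed 29 = 86.
Compare {F3, F4}: bandwidth cost 79 + fixed 13 = 92.
Compare {F1, F3, F4}: bandwidth cost 73 + fixed 21 = 94.
All other subsets cost ≥ 86. Minimum total cost: 78.

78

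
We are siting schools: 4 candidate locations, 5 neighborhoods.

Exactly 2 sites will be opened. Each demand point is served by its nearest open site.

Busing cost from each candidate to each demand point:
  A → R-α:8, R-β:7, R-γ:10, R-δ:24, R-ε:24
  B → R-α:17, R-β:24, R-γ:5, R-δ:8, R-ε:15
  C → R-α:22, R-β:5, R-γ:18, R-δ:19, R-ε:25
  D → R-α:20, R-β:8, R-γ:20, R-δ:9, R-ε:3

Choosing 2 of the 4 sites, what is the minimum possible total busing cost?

37

Open {A, D}.
  R-α→A 8, R-β→A 7, R-γ→A 10, R-δ→D 9, R-ε→D 3  ⇒ total 37.
Compare {B, D}: total 41.
Compare {A, B}: total 43.
No size-2 selection does better; minimum is 37.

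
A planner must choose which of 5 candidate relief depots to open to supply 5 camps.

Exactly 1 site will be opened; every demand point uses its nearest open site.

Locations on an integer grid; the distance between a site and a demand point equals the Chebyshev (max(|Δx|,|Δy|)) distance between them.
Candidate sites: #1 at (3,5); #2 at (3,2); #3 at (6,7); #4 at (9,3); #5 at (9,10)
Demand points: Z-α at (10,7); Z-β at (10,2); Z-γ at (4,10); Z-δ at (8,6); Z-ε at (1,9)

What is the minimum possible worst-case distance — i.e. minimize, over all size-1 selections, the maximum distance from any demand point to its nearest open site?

Open {#3}.
  Farthest demand point is Z-β at distance 5 (to #3); all others are ≤ 5.
With {#1} the worst case is 7.
With {#2} the worst case is 8.
No size-1 selection achieves below 5.

5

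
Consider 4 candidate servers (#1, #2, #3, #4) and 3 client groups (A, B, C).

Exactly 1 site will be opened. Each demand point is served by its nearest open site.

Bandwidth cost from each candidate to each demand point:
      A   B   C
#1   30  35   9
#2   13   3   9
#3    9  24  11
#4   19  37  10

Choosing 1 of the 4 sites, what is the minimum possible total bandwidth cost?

25

Open {#2}.
  A→#2 13, B→#2 3, C→#2 9  ⇒ total 25.
Compare {#3}: total 44.
Compare {#4}: total 66.
No size-1 selection does better; minimum is 25.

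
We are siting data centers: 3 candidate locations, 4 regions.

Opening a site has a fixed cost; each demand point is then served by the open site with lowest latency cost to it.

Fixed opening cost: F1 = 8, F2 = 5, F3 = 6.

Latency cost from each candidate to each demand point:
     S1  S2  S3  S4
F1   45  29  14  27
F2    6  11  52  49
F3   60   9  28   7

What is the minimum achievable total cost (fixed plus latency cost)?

Open {F1, F2, F3}: assign each demand point to its cheapest open site.
  S1→F2 6, S2→F3 9, S3→F1 14, S4→F3 7
  latency cost 36, fixed 19 → total 55.
Compare {F2, F3}: latency cost 50 + fixed 11 = 61.
Compare {F1, F2}: latency cost 58 + fixed 13 = 71.
Compare {F1, F3}: latency cost 75 + fixed 14 = 89.
All other subsets cost ≥ 61. Minimum total cost: 55.

55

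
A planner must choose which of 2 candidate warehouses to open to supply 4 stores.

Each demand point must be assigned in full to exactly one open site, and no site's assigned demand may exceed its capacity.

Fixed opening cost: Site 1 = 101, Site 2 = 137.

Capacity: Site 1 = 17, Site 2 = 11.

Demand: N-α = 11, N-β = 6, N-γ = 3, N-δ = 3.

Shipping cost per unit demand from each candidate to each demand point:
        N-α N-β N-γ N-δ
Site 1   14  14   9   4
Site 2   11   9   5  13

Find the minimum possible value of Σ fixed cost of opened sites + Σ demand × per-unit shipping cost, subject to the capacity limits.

473

Open {Site 1, Site 2}; cheapest assignment that respects the capacities:
  Site 1 (cap 17, load 14): N-α, N-δ — cost 11×14 + 3×4 = 166
  Site 2 (cap 11, load 9): N-β, N-γ — cost 6×9 + 3×5 = 69
  Shipping 235, fixed 238 → total 473.
  Any other capacity-feasible assignment to {Site 1, Site 2} ships for at least 235.
Total demand is 23 and no other set of sites has combined capacity ≥ 23, so {Site 1, Site 2} is the only feasible choice of open sites. Minimum: 473.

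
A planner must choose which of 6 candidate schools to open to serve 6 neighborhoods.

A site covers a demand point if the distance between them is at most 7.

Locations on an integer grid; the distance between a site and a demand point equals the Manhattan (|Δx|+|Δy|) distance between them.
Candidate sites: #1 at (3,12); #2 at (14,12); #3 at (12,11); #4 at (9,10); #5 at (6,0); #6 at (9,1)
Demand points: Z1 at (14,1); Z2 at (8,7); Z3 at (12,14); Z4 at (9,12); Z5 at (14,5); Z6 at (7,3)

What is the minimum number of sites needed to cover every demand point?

Coverage sets (demand points within 7 of each site):
  #1: {Z4}
  #2: {Z3, Z4, Z5}
  #3: {Z3, Z4}
  #4: {Z2, Z3, Z4}
  #5: {Z6}
  #6: {Z1, Z2, Z6}
No single site covers all 6 demand points.
But {#2, #6} covers everything, so the minimum is 2.

2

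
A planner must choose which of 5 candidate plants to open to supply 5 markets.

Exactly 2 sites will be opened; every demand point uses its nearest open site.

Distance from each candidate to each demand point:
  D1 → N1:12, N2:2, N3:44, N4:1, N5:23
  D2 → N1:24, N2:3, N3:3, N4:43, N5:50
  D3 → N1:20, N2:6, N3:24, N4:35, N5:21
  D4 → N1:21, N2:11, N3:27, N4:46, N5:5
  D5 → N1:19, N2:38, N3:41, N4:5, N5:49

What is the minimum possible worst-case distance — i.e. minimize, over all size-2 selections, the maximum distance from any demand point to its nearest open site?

23

Open {D1, D2}.
  Farthest demand point is N5 at distance 23 (to D1); all others are ≤ 23.
With {D1, D3} the worst case is 24.
With {D3, D5} the worst case is 24.
No size-2 selection achieves below 23.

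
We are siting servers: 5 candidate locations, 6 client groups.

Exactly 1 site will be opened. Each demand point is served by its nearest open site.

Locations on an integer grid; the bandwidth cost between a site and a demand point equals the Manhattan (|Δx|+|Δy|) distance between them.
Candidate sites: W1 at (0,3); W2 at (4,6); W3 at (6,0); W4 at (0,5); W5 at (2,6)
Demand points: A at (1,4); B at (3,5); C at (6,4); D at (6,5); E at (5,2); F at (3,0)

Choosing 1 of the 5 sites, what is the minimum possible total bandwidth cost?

26

Open {W2}.
  A→W2 5, B→W2 2, C→W2 4, D→W2 3, E→W2 5, F→W2 7  ⇒ total 26.
Compare {W5}: total 30.
Compare {W3}: total 32.
No size-1 selection does better; minimum is 26.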